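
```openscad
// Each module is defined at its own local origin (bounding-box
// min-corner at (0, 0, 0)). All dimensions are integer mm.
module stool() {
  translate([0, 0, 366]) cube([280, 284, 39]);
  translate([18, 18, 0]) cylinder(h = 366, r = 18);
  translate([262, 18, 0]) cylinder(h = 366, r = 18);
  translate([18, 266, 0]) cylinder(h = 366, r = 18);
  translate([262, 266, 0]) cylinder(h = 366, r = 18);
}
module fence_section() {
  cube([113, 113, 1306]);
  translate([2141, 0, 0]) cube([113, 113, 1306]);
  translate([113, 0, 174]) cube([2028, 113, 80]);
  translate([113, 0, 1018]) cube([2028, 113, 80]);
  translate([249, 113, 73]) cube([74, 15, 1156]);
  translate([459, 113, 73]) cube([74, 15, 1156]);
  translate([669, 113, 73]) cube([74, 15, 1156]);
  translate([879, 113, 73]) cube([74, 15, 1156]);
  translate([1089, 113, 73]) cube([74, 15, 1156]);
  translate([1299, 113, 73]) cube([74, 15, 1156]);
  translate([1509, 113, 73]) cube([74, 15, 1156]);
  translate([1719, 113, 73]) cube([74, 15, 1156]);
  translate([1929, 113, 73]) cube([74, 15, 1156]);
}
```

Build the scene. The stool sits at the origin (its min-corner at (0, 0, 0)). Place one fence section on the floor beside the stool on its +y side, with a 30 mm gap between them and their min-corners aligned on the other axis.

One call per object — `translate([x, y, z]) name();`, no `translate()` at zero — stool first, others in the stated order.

stool();
translate([0, 314, 0]) fence_section();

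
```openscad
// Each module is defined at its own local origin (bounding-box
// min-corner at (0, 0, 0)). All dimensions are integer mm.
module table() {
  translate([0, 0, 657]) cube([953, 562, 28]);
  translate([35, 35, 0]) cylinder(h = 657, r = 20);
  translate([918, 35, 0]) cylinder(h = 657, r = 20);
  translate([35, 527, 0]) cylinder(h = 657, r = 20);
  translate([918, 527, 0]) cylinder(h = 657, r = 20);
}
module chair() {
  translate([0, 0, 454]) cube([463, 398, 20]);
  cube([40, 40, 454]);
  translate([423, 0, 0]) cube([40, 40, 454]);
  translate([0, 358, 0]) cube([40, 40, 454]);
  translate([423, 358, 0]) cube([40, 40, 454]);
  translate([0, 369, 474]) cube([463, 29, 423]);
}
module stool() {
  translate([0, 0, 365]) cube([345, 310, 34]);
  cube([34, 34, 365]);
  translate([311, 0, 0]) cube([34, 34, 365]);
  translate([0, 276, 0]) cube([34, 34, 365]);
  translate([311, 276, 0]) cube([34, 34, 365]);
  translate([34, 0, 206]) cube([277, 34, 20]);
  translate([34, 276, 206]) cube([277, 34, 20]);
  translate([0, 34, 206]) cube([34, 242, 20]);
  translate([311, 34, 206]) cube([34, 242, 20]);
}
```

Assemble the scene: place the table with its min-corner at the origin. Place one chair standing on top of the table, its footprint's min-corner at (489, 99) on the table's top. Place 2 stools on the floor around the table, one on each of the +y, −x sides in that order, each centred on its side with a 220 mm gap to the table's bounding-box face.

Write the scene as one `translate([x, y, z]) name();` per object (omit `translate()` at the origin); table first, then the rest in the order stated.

table();
translate([489, 99, 685]) chair();
translate([304, 782, 0]) stool();
translate([-565, 126, 0]) stool();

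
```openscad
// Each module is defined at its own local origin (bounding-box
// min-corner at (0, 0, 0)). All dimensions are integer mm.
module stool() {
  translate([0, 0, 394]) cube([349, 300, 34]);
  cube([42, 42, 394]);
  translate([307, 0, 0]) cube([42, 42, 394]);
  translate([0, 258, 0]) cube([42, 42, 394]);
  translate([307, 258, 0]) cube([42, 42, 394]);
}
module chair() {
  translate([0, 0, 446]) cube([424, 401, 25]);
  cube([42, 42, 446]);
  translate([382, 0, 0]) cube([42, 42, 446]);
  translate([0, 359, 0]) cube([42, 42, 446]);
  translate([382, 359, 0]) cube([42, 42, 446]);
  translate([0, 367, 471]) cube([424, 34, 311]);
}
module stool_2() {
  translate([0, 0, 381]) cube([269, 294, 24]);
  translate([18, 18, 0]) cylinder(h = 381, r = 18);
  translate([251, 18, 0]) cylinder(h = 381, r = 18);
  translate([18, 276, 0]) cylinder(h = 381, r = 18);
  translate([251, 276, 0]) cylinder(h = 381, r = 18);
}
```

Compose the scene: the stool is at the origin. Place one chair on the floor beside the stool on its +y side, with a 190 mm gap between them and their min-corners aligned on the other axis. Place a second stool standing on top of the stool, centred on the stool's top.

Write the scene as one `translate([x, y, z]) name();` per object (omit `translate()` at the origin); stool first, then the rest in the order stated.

stool();
translate([0, 490, 0]) chair();
translate([40, 3, 428]) stool_2();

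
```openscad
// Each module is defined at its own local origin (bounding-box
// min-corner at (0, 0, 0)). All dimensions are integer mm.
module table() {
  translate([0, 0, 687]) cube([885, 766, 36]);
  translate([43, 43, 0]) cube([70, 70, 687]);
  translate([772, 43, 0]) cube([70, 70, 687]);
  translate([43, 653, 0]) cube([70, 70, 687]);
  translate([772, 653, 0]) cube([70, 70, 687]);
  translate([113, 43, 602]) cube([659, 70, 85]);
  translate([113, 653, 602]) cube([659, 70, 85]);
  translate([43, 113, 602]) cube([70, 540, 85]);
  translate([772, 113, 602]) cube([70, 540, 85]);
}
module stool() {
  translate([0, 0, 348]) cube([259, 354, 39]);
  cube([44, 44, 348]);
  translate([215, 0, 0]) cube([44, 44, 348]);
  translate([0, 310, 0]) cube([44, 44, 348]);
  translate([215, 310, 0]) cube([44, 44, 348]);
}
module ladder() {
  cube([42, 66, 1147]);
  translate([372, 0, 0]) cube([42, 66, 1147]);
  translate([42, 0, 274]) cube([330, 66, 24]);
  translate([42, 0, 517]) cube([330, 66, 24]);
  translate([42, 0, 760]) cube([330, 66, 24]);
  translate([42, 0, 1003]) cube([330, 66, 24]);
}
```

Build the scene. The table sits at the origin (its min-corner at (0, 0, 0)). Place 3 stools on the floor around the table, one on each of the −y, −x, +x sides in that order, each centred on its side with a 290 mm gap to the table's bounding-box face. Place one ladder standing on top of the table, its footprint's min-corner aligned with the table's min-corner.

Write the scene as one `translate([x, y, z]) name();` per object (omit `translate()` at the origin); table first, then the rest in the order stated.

table();
translate([313, -644, 0]) stool();
translate([-549, 206, 0]) stool();
translate([1175, 206, 0]) stool();
translate([0, 0, 723]) ladder();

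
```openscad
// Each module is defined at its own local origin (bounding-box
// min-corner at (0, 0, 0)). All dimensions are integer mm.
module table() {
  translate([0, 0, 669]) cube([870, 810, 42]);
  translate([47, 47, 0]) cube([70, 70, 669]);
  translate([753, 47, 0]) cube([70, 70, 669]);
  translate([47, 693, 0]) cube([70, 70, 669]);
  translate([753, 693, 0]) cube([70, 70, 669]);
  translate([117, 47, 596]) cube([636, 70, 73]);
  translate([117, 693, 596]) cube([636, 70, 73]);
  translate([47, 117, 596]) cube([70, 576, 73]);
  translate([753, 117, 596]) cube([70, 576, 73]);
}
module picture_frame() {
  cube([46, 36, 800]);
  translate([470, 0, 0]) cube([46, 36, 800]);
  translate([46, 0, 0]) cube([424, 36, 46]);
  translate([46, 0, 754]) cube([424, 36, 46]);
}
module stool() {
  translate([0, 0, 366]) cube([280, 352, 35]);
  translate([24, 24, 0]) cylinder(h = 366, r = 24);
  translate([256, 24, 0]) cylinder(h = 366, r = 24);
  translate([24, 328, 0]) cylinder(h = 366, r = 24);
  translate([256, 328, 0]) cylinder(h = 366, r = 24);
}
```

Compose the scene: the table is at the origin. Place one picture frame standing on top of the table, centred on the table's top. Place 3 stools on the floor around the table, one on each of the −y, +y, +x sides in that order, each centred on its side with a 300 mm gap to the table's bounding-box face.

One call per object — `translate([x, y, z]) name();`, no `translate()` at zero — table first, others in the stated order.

table();
translate([177, 387, 711]) picture_frame();
translate([295, -652, 0]) stool();
translate([295, 1110, 0]) stool();
translate([1170, 229, 0]) stool();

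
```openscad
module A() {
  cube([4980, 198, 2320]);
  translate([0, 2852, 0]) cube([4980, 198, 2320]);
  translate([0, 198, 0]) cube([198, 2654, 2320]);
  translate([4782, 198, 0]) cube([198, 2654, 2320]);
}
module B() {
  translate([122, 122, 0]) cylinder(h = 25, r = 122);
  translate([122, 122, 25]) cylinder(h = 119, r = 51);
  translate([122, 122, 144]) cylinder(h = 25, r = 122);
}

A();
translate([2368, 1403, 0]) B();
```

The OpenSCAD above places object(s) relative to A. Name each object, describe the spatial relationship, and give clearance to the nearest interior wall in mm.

Clearances: x = 2170, y = 1205; minimum 1205 mm.

A is a house frame. B is a spool. The spool sits inside the house frame, centred. The clearance to the nearest interior wall is 1205 mm.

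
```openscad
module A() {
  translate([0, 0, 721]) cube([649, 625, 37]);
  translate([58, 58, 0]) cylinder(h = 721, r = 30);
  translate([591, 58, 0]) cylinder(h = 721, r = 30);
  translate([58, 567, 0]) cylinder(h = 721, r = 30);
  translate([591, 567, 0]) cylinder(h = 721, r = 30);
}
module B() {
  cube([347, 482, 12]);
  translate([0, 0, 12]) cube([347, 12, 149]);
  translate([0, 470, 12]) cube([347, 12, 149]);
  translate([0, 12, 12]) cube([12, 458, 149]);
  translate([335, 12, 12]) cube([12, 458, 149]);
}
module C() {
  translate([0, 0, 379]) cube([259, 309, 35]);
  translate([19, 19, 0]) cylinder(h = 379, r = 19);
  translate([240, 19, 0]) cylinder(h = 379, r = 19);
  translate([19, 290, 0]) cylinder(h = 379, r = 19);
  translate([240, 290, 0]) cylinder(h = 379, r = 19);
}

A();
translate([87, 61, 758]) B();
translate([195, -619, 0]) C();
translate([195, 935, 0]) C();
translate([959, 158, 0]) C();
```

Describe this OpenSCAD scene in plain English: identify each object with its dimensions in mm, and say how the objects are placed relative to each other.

A is a table: top 649 mm (x) × 625 mm (y), 37 mm thick, upper face at z = 758 mm, on four round legs of 60 mm diameter, each leg's bounding box inset 28 mm from the nearest pair of top edges, running from z = 0 to the bottom of the top.

B is an open storage box with external size 347×482×161 mm and wall thickness 12 mm (the base is also 12 mm thick). The base covers the whole footprint; the four walls stand on the base, with the y-facing walls full-width and the x-facing walls fitting between their inner faces.

C is a four-legged stool. The seat is a 259×309×35 mm slab whose top surface is at z = 414 mm; four round legs, each 38 mm in diameter, run from the floor (z = 0) to the underside of the seat, each leg's axis is inset half a diameter from the nearest pair of seat edges (so the leg's bounding box is flush with the corner).

The open box is on top of the table. Three stools sit around the table at the −y, +y, +x sides.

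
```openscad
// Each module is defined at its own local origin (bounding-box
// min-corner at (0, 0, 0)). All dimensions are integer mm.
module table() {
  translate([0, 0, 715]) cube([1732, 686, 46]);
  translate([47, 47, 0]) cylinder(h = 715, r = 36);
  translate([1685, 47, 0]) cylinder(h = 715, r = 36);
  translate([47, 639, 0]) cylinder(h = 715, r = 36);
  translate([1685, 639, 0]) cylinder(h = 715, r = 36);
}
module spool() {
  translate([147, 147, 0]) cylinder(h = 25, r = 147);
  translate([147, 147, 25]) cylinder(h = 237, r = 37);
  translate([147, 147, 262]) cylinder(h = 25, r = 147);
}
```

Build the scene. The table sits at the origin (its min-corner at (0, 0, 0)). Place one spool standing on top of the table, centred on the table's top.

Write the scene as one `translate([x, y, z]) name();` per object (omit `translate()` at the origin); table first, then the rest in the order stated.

table();
translate([719, 196, 761]) spool();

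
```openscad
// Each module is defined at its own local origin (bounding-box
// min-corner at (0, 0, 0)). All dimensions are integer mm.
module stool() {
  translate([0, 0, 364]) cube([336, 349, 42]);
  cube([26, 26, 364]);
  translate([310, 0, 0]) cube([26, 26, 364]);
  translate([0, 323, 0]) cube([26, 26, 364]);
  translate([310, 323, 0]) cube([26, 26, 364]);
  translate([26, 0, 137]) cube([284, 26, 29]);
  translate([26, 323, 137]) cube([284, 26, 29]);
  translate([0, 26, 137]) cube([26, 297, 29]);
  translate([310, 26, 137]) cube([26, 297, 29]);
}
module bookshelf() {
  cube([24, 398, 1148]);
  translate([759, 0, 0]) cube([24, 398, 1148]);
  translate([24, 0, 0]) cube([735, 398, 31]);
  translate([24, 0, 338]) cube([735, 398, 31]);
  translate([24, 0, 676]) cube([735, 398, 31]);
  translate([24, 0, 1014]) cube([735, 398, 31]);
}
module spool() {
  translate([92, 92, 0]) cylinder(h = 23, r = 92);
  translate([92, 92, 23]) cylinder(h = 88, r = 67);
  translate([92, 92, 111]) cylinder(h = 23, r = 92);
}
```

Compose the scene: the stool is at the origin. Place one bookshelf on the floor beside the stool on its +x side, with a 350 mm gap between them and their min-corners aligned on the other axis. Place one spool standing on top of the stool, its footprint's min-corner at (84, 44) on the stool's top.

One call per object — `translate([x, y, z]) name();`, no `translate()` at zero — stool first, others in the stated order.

stool();
translate([686, 0, 0]) bookshelf();
translate([84, 44, 406]) spool();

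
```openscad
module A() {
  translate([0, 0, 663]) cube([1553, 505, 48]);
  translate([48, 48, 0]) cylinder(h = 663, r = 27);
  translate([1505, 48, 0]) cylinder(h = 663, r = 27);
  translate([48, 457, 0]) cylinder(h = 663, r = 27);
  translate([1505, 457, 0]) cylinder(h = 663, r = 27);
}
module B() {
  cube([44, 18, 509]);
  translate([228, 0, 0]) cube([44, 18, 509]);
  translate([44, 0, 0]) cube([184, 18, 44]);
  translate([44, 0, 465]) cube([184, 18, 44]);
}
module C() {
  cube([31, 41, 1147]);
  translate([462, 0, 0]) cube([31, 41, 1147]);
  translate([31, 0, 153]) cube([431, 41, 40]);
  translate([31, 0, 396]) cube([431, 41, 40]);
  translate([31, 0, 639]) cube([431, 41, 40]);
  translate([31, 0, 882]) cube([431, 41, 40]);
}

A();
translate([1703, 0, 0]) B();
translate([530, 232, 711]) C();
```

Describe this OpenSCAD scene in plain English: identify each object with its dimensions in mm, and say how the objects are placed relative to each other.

A is a table: top 1553 mm (x) × 505 mm (y), 48 mm thick, upper face at z = 711 mm, on four round legs of 54 mm diameter, each leg's bounding box inset 21 mm from the nearest pair of top edges, running from z = 0 to the bottom of the top.

B is a picture frame with a 184×421 mm rectangular opening (x by z) and a uniform 44 mm border on every side. Frame depth is 18 mm along y. It is built from two vertical stiles running the full outside height and two horizontal rails spanning the gap between the stiles.

C is a wooden ladder with two side rails of 31×41 mm section and 1147 mm height, set 493 mm apart overall. Between them run 4 rectangular rungs (41 mm deep, 40 mm thick), front faces flush with the rails' −y face. The bottom of the first rung is 153 mm above the floor and each subsequent rung is 243 mm higher than the one below.

The picture frame is on the floor beside the table on its +x side. The ladder is on top of the table, centred.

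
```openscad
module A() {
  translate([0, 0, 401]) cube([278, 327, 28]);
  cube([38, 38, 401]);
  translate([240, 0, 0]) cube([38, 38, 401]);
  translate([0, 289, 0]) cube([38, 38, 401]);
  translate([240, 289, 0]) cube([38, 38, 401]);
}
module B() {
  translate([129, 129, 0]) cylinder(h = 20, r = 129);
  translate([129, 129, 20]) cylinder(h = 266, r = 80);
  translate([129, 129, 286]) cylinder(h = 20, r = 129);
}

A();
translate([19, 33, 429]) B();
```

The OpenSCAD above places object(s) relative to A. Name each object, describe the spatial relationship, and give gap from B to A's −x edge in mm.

A is a stool. B is a spool. The spool is on top of the stool. The gap from the spool to the stool's −x edge is 19 mm.

The spool's min-x is at 19; the stool's min-x is 0; gap = 19 mm.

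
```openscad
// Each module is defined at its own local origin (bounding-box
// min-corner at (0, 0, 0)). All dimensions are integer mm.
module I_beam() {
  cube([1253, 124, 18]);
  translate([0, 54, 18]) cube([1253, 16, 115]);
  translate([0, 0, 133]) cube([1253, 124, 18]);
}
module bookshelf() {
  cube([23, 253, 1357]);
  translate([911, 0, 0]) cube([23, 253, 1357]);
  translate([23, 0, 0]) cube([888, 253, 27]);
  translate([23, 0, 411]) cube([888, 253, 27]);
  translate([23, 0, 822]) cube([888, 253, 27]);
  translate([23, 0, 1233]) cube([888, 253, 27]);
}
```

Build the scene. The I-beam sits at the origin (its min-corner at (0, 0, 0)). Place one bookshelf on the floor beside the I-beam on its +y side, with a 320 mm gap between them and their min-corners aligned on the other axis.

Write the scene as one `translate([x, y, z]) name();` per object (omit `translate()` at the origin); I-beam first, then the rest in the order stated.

I_beam();
translate([0, 444, 0]) bookshelf();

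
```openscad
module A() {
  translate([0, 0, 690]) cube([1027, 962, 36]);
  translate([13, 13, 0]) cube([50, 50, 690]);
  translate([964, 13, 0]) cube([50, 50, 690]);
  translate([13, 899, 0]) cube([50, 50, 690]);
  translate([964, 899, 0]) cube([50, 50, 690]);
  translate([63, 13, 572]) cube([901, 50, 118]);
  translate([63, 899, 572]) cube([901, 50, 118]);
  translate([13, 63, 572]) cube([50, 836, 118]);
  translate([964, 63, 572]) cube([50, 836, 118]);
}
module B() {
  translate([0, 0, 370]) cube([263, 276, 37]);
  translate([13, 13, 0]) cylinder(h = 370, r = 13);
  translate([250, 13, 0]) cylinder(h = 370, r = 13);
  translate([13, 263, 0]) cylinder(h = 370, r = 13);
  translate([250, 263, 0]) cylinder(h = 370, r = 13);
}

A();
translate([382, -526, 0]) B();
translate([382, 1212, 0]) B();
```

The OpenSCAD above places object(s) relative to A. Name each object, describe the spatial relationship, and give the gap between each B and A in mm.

Each stool's nearest face is 250 mm from the table's bounding box.

A is a table. B is a stool. Two stools sit around the table at the −y, +y sides. The gap between each stool and the table is 250 mm.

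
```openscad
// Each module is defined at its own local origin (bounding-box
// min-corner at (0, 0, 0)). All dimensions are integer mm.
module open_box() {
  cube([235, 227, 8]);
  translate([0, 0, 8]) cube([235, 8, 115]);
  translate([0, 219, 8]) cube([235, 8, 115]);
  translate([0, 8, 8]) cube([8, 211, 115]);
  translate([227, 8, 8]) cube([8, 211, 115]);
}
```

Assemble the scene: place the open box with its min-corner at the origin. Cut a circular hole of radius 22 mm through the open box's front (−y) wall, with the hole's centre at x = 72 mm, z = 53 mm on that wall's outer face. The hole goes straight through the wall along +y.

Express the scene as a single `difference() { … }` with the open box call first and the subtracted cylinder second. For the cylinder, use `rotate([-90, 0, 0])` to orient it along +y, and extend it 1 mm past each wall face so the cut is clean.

difference() {
  open_box();
  translate([72, -1, 53]) rotate([-90, 0, 0]) cylinder(h = 10, r = 22);
}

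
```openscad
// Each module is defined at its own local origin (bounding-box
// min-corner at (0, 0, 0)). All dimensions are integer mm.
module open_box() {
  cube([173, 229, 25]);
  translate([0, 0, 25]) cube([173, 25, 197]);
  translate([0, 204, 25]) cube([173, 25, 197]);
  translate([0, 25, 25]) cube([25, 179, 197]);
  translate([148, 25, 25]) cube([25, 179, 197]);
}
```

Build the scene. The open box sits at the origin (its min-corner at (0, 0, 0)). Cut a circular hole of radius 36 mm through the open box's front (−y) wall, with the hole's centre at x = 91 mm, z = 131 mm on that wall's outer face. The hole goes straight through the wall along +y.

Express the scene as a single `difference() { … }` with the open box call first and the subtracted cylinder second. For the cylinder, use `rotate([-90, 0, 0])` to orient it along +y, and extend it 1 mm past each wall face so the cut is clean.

difference() {
  open_box();
  translate([91, -1, 131]) rotate([-90, 0, 0]) cylinder(h = 27, r = 36);
}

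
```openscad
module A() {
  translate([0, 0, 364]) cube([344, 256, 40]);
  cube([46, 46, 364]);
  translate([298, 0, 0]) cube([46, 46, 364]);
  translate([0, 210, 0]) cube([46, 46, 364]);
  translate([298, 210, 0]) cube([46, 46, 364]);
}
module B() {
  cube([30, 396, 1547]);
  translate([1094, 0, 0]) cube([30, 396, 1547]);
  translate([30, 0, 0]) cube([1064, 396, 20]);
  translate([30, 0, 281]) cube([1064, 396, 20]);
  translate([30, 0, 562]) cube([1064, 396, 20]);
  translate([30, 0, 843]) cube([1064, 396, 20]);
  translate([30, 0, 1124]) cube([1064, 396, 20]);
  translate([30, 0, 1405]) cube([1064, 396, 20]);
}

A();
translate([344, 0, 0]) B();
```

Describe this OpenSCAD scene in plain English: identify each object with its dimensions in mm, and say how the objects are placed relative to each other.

A is a simple wooden stool: a rectangular seat 344 mm (x) by 256 mm (y), 40 mm thick, top face at z = 404 mm, on four square legs, each 46×46 mm in cross-section. The legs rest on z = 0, each flush with a corner of the seat.

B is a bookshelf 1124 mm wide overall, 396 mm deep and 1547 mm tall. The two sides are 30 mm thick vertical panels. 6 horizontal shelves of 20 mm thickness span between the inner faces of the sides; the lowest shelf sits on the floor and shelves are stacked with a clear vertical gap of 261 mm between each pair.

The bookshelf is against the stool's +x side, with their −y faces flush.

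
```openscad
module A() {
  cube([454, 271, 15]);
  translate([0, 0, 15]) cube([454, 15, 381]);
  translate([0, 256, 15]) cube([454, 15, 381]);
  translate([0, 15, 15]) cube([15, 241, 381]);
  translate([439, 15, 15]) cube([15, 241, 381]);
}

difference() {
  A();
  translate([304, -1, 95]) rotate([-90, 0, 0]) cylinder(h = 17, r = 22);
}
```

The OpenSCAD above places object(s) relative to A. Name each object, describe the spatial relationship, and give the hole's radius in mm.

A is an open box. The open box has a circular hole through its front wall. The hole's radius is 22 mm.

The subtracted cylinder has r = 22 mm.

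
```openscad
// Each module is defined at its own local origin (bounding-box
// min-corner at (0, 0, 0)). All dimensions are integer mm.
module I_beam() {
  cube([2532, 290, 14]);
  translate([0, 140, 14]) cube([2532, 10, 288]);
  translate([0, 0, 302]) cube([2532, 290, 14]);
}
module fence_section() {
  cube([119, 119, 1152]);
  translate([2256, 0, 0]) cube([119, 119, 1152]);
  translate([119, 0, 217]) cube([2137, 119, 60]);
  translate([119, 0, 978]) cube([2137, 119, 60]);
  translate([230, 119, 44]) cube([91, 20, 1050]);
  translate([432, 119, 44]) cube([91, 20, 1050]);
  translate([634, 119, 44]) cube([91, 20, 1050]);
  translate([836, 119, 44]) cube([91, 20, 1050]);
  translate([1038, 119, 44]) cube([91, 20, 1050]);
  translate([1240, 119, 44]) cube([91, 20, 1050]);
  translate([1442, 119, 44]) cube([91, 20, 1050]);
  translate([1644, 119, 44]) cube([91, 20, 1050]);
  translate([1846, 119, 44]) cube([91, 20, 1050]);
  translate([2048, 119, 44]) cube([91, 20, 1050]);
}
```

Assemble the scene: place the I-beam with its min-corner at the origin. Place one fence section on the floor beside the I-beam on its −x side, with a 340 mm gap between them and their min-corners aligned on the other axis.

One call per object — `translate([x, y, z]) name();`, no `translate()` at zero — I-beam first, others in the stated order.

I_beam();
translate([-2715, 0, 0]) fence_section();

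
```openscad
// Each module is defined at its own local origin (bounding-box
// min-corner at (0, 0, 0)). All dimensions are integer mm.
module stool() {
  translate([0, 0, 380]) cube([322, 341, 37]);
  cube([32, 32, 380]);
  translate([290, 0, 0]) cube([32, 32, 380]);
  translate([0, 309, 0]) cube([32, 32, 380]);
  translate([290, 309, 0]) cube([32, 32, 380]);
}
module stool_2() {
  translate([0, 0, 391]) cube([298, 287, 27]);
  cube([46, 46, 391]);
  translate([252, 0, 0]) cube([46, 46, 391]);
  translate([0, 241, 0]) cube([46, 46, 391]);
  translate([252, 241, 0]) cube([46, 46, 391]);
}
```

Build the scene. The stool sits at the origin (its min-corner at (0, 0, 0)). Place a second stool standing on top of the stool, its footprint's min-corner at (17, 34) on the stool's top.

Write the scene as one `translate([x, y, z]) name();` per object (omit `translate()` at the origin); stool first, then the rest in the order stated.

stool();
translate([17, 34, 417]) stool_2();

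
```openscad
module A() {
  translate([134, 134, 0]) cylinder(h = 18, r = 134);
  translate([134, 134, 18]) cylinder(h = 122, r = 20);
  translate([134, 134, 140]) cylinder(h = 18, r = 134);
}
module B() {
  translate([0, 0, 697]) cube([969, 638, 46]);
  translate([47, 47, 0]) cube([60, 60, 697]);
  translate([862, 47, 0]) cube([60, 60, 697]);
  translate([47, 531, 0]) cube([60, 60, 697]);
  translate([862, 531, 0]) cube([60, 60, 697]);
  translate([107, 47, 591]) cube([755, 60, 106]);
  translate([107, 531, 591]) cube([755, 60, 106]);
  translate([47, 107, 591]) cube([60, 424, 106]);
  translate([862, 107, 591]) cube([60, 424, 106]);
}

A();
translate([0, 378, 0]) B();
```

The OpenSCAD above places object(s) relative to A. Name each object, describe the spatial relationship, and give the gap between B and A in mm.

The table's nearest face is 110 mm from the spool's +y face.

A is a spool. B is a table. The table is on the floor beside the spool on its +y side. The gap between the table and the spool is 110 mm.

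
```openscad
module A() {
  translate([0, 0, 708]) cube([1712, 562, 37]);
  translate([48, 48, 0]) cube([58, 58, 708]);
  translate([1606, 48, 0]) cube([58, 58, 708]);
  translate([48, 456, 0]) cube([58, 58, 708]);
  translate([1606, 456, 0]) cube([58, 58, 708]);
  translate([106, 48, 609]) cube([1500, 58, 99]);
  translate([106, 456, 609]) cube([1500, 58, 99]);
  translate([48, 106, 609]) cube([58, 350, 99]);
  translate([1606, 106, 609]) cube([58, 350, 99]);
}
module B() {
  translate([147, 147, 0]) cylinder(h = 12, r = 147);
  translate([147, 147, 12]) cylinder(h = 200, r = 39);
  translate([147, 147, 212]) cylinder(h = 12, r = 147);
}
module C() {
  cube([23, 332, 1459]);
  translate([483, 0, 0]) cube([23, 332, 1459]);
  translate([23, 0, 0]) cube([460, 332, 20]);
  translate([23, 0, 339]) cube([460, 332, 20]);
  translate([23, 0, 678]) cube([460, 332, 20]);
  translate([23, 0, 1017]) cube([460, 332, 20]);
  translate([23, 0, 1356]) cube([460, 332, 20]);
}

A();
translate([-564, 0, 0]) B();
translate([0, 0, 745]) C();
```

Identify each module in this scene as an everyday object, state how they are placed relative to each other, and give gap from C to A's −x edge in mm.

The bookshelf's min-x is at 0; the table's min-x is 0; gap = 0 mm.

A is a table. B is a spool. C is a bookshelf. The spool is on the floor beside the table on its −x side. The bookshelf is on top of the table. The gap from the bookshelf to the table's −x edge is 0 mm.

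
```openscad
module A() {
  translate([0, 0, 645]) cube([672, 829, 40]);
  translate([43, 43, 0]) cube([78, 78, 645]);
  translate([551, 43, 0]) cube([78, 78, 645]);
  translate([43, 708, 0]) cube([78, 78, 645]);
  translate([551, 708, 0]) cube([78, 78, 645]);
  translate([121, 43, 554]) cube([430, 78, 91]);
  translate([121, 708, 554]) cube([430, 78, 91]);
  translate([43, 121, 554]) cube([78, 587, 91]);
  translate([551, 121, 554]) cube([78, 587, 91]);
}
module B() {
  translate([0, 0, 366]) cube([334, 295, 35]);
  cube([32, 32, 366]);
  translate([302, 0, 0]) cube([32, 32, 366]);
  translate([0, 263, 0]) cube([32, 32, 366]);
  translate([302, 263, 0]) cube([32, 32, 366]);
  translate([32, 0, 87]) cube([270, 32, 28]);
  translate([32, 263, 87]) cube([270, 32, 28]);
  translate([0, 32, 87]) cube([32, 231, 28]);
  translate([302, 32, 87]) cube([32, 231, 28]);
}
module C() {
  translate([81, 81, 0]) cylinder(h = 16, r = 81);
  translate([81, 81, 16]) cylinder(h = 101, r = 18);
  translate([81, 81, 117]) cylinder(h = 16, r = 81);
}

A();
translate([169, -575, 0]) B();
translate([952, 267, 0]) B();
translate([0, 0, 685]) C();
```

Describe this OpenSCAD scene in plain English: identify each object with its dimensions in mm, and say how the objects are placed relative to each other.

A is a rectangular dining table. The top is 672×829×40 mm with its upper surface at z = 685 mm. It stands on four 78×78 mm square legs, each inset 43 mm from the nearest pair of top edges, running from the floor to the underside of the top. Four apron rails, 78 mm thick and 91 mm tall, run between adjacent legs with their top edges flush with the underside of the top and their outer faces flush with the legs' outer faces.

B is a four-legged stool. The seat is 334×295 mm, 35 mm thick, top at z = 401 mm. It stands on four square legs, each 32×32 mm in cross-section, from z = 0 to the seat underside, each flush with a corner of the seat. Four stretchers, 32 mm wide and 28 mm tall, connect adjacent legs with their undersides at z = 87 mm, each running between the inner faces of the legs it joins and aligned with the legs' outer faces on the other axis.

C is a spool: two coaxial disc flanges of radius 81 mm and thickness 16 mm, joined by a core cylinder of radius 18 mm and height 101 mm. The lower flange rests on z = 0 and the three cylinders share a vertical axis.

Two stools sit around the table at the −y, +x sides. The spool is on top of the table.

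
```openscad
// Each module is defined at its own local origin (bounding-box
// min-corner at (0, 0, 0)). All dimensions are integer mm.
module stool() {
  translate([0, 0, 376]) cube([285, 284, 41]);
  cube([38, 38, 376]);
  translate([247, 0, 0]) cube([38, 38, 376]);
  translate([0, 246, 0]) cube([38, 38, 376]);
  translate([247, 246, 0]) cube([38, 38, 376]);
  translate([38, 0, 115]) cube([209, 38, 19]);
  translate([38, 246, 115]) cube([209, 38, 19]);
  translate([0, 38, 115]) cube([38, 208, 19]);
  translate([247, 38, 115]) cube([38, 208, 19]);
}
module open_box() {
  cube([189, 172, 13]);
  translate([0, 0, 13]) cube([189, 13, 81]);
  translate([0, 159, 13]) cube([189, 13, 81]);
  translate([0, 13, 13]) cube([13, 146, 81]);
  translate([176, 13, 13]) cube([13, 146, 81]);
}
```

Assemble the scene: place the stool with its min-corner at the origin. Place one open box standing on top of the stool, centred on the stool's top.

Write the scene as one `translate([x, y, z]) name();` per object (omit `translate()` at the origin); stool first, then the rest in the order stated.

stool();
translate([48, 56, 417]) open_box();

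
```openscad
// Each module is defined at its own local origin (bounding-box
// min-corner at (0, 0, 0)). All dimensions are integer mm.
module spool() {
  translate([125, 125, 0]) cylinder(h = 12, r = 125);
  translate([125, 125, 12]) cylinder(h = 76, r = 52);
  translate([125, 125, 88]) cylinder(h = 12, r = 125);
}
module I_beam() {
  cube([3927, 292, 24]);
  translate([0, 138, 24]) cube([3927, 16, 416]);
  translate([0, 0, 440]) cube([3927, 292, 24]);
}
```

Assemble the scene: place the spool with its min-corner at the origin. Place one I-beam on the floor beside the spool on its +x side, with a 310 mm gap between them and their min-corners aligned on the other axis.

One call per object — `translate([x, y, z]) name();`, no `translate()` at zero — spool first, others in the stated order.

spool();
translate([560, 0, 0]) I_beam();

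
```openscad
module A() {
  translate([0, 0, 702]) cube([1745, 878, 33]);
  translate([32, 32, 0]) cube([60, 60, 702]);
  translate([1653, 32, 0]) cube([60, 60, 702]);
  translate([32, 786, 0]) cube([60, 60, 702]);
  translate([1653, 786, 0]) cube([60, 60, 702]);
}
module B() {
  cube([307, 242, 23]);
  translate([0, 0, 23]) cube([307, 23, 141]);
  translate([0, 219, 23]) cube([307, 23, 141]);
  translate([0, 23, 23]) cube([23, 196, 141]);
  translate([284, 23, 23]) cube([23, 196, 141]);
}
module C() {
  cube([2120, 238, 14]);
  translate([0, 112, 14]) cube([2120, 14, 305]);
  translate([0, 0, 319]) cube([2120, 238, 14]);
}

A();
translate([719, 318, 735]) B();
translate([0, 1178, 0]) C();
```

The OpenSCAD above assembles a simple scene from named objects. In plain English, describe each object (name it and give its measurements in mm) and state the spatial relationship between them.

A is a table with a 1745×878 mm rectangular top, 33 mm thick, top surface at z = 735 mm, supported by four 60×60 mm square legs, each inset 32 mm from the nearest pair of top edges, running from the floor.

B is an open-topped rectangular box: outside dimensions 307×242×164 mm, with a uniform wall and base thickness of 23 mm. The base is a full 307×242 slab on the floor; four walls sit on top of the base. The front and back walls (the −y and +y sides) span the full width; the two side walls fit between them.

C is an I-beam lying along x, 2120 mm long. Overall section height 333 mm. Two flanges 238 mm wide (y) and 14 mm thick, one on the floor and one at the top; a web 14 mm thick runs between them, centred on the flange width.

The open box is on top of the table, centred. The I-beam is on the floor beside the table on its +y side.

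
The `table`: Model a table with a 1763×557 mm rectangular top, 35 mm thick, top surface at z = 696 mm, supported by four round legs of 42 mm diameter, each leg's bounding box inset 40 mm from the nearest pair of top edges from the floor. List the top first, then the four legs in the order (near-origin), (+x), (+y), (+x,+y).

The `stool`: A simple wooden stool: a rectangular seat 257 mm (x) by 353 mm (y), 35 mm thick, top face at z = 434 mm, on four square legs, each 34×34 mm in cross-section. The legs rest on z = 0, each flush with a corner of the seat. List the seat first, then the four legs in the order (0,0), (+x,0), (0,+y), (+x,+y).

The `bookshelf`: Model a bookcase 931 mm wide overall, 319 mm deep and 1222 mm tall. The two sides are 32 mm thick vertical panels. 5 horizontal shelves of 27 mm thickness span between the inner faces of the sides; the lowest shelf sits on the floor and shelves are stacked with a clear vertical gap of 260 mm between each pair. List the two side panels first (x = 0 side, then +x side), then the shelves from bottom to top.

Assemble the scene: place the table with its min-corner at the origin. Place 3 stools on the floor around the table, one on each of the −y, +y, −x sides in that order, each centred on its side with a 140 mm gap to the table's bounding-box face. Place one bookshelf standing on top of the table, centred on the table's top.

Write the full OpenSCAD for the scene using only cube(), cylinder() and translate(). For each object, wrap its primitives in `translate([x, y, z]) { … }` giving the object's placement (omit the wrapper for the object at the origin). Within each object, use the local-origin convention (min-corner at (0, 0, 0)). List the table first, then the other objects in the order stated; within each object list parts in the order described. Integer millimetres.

translate([0, 0, 661]) cube([1763, 557, 35]);
translate([61, 61, 0]) cylinder(h = 661, r = 21);
translate([1702, 61, 0]) cylinder(h = 661, r = 21);
translate([61, 496, 0]) cylinder(h = 661, r = 21);
translate([1702, 496, 0]) cylinder(h = 661, r = 21);
translate([753, -493, 0]) {
  translate([0, 0, 399]) cube([257, 353, 35]);
  cube([34, 34, 399]);
  translate([223, 0, 0]) cube([34, 34, 399]);
  translate([0, 319, 0]) cube([34, 34, 399]);
  translate([223, 319, 0]) cube([34, 34, 399]);
}
translate([753, 697, 0]) {
  translate([0, 0, 399]) cube([257, 353, 35]);
  cube([34, 34, 399]);
  translate([223, 0, 0]) cube([34, 34, 399]);
  translate([0, 319, 0]) cube([34, 34, 399]);
  translate([223, 319, 0]) cube([34, 34, 399]);
}
translate([-397, 102, 0]) {
  translate([0, 0, 399]) cube([257, 353, 35]);
  cube([34, 34, 399]);
  translate([223, 0, 0]) cube([34, 34, 399]);
  translate([0, 319, 0]) cube([34, 34, 399]);
  translate([223, 319, 0]) cube([34, 34, 399]);
}
translate([416, 119, 696]) {
  cube([32, 319, 1222]);
  translate([899, 0, 0]) cube([32, 319, 1222]);
  translate([32, 0, 0]) cube([867, 319, 27]);
  translate([32, 0, 287]) cube([867, 319, 27]);
  translate([32, 0, 574]) cube([867, 319, 27]);
  translate([32, 0, 861]) cube([867, 319, 27]);
  translate([32, 0, 1148]) cube([867, 319, 27]);
}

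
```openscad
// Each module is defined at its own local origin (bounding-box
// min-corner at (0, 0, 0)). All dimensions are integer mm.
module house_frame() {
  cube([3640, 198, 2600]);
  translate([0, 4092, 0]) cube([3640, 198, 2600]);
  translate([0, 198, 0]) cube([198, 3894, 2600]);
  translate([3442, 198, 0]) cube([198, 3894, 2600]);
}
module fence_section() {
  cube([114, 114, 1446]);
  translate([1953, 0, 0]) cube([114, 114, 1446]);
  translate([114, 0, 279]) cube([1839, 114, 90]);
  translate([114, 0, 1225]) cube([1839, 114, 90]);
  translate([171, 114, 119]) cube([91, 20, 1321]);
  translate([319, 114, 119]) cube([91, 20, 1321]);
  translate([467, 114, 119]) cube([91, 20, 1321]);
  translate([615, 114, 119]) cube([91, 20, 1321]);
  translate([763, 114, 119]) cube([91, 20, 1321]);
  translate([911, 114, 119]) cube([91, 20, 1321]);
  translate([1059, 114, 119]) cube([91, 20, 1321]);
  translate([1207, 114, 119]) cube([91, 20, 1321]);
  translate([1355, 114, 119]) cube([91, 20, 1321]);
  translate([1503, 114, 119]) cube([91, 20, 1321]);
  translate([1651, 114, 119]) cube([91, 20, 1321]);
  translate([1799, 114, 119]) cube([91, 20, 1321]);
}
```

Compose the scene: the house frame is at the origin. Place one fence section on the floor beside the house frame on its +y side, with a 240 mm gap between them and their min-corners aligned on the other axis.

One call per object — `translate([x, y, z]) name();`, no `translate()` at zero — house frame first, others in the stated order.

house_frame();
translate([0, 4530, 0]) fence_section();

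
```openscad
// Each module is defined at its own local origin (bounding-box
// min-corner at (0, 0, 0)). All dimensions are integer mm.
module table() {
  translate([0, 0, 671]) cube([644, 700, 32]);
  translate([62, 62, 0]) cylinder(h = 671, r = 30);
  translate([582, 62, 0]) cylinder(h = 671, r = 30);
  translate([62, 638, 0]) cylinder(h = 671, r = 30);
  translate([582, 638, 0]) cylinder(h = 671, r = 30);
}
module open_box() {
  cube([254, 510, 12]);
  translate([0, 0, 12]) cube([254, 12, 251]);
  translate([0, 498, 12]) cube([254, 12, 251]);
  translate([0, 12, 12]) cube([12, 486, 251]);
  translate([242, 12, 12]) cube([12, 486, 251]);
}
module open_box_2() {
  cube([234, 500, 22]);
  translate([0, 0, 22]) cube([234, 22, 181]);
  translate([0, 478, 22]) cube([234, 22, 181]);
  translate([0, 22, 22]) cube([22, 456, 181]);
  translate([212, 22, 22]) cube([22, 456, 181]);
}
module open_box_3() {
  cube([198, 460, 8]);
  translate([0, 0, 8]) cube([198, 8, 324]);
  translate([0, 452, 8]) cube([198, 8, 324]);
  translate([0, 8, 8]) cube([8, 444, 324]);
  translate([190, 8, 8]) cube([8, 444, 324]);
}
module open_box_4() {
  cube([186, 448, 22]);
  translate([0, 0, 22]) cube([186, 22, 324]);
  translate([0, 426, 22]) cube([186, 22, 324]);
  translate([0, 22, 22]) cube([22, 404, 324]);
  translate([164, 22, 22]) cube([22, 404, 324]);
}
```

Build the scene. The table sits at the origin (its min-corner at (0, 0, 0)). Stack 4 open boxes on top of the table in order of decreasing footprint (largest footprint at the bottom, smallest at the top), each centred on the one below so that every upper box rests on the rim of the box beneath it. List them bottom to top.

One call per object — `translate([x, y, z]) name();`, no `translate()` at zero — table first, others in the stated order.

table();
translate([195, 95, 703]) open_box();
translate([205, 100, 966]) open_box_2();
translate([223, 120, 1169]) open_box_3();
translate([229, 126, 1501]) open_box_4();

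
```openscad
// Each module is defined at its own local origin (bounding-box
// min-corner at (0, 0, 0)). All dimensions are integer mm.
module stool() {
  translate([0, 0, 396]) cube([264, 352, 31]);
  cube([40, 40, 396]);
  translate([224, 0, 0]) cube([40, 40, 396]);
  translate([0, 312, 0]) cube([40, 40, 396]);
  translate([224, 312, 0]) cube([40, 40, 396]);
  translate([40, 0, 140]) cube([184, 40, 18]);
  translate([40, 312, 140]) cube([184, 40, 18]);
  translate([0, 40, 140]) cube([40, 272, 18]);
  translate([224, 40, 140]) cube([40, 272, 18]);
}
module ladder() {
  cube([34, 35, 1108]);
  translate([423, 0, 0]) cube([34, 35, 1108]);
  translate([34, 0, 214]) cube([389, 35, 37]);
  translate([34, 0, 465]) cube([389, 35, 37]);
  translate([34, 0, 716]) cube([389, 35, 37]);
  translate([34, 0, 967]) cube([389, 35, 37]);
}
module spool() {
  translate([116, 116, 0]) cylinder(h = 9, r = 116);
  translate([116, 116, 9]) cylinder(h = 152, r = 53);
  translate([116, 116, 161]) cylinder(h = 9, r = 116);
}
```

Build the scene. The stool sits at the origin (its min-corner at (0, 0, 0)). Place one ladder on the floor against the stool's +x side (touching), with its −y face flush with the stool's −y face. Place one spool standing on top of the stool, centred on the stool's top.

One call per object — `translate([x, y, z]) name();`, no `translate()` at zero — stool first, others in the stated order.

stool();
translate([264, 0, 0]) ladder();
translate([16, 60, 427]) spool();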